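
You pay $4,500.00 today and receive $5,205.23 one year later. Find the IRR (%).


Formula: IRR = C1/C0 - 1
Substituting: IRR = $5,205.23 / $4,500.00 - 1
Ratio: 1.156718 - 1 = 0.156718
IRR = 15.6718%

15.6718%


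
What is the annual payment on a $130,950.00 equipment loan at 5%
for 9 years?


Formula: PMT = PV * r / (1 - (1+r)^(-n))
Denominator: 1 - (1 + 0.05)^(-9) = 0.355391
Numerator: $130,950.00 * 0.05 = 6547.5
PMT = 6547.5 / 0.355391 = $18,423.37

$18,423.37


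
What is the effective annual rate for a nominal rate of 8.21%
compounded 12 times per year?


Formula: EAR = (1 + r/m)^m - 1
Period rate: r/m = 0.0821 / 12 = 0.006842
Compounding: (1 + 0.006842)^12 = 1.085261
EAR = 1.085261 - 1 = 0.085261

0.085261


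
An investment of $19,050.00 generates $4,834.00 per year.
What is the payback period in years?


Formula: Payback = investment / annual cash flow
Substituting: Payback = $19,050.00 / $4,834.00
Payback = 3.9408 years

3.9408 years


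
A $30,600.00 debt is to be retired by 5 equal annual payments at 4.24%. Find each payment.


Formula: PMT = PV * r / (1 - (1+r)^(-n))
Denominator: 1 - (1 + 0.0424)^(-5) = 0.187491
Numerator: $30,600.00 * 0.0424 = 1297.44
PMT = 1297.44 / 0.187491 = $6,920.00

$6,920.00


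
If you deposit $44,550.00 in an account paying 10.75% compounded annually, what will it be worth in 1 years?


Formula: FV = P * (1 + r)^n
Substituting: FV = $44,550.00 * (1 + 0.1075)^1
Growth factor: (1.1075)^1 = 1.1075
FV = $44,550.00 * 1.1075 = $49,339.13

$49,339.13


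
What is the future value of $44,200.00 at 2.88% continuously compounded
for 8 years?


Formula: FV = P * e^(r*t)
Exponent: r*t = 0.0288 * 8 = 0.2304
e^(0.2304) = 1.259104
FV = $44,200.00 * 1.259104 = $55,652.38

$55,652.38


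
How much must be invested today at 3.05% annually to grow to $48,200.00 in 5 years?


Formula: PV = FV / (1 + r)^n
Substituting: PV = $48,200.00 / (1 + 0.0305)^5
Discount factor: (1.0305)^5 = 1.162091
PV = $48,200.00 / 1.162091 = $41,476.97

$41,476.97


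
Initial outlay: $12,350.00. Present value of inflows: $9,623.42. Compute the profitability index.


Formula: PI = PV(cash flows) / initial investment
Substituting: PI = $9,623.42 / $12,350.00
PI = 0.7792

0.7792


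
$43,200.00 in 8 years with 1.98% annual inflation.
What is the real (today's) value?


Formula: Real value = nominal / (1 + inflation)^years
Price level: (1 + 0.0198)^8 = 1.169823
Real value = $43,200.00 / 1.169823 = $36,928.67

$36,928.67


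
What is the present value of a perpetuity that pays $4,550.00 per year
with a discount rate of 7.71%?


Formula: PV = C / r
Substituting: PV = $4,550.00 / 0.0771
PV = $59,014.27

$59,014.27


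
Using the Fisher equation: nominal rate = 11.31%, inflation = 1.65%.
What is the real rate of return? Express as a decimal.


Formula: (1 + r_real) = (1 + r_nom) / (1 + inflation)
Substituting: (1 + r_real) = 1.1131 / 1.0165
(1 + r_real) = 1.095032
r_real = 1.095032 - 1 = 0.095032

0.095032


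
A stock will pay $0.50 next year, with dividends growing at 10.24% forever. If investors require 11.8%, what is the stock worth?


Formula: P = D1 / (r - g)
Spread: r - g = 0.118 - 0.1024 = 0.0156
Substituting: P = $0.50 / 0.0156
P = $32.05

$32.05


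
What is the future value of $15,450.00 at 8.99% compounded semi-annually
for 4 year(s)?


Formula: FV = P * (1 + r/m)^(m*t)
Period rate: r/m = 0.0899 / 2 = 0.04495
Total periods: m*t = 2 * 4 = 8
Growth factor: (1 + 0.04495)^8 = 1.421556
FV = $15,450.00 * 1.421556 = $21,963.05

$21,963.05


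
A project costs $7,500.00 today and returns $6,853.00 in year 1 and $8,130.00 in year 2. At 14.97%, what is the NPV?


Formula: NPV = C0 + C1/(1+r) + C2/(1+r)^2
Discount C1: $6,853.00 / (1 + 0.1497) = $5,960.69
Discount C2: $8,130.00 / (1 + 0.1497)^2 = $6,150.66
NPV = -$7,500.00 + $5,960.69 + $6,150.66 = $4,611.34

$4,611.34


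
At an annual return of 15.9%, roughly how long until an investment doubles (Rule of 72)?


Formula: Years ≈ 72 / r
Substituting: Years ≈ 72 / 15.9
Years ≈ 4.5

4.5 years


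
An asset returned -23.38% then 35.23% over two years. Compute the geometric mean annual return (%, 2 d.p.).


Formula: Geometric mean = ((1+r1)*(1+r2))^(1/2) - 1
Product: (1 + -0.2338) * (1 + 0.3523) = 0.7662 * 1.3523 = 1.036132
Square root: 1.036132^0.5 = 1.017906
Geometric mean = 1.017906 - 1 = 0.017906
As percentage: 1.79%

1.79%


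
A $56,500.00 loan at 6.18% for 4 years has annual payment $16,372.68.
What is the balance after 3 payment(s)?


Formula: Balance = PV*(1+r)^k - PMT*((1+r)^k - 1)/r
Growth: (1 + 0.0618)^3 = 1.197094
Accumulated factor: ((1+r)^k - 1)/r = 3.189219
Balance = $56,500.00 * 1.197094 - $16,372.68 * 3.189219
Balance = $15,419.73

$15,419.73


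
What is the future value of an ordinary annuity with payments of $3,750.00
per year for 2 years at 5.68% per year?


Formula: FV = PMT * ((1+r)^n - 1) / r
Growth factor: (1 + 0.0568)^2 = 1.116826
Numerator: 1.116826 - 1 = 0.116826
FV = $3,750.00 * 0.116826 / 0.0568 = $7,713.00

$7,713.00


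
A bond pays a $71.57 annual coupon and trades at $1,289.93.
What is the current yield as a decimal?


Formula: Current yield = annual coupon / price
Substituting: CY = $71.57 / $1,289.93
CY = 0.055484

0.055484


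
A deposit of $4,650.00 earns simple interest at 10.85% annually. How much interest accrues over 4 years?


Formula: I = P * r * t
Substituting: I = $4,650.00 * 0.1085 * 4
Step: I = $4,650.00 * 0.434
I = $2,018.10

$2,018.10


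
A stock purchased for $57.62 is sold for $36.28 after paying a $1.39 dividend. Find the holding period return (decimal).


Formula: HPR = (P1 - P0 + D) / P0
Gain: $36.28 - $57.62 + $1.39 = -$19.95
HPR = -$19.95 / $57.62 = -0.3462

-0.3462


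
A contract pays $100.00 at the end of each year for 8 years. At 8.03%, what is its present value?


Formula: PV = PMT * (1 - (1+r)^(-n)) / r
Discount factor: (1 + 0.0803)^(-8) = 0.53907
Bracket: 1 - 0.53907 = 0.46093
PV = $100.00 * 0.46093 / 0.0803 = $574.01

$574.01


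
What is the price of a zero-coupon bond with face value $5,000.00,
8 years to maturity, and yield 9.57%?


Formula: Price = FV / (1 + r)^n
Substituting: Price = $5,000.00 / (1 + 0.0957)^8
Discount factor: (1.0957)^8 = 2.077463
Price = $5,000.00 / 2.077463 = $2,406.78

$2,406.78


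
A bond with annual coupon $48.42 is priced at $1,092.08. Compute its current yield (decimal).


Formula: Current yield = annual coupon / price
Substituting: CY = $48.42 / $1,092.08
CY = 0.044337

0.044337


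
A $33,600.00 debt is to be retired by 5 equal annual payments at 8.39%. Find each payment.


Formula: PMT = PV * r / (1 - (1+r)^(-n))
Denominator: 1 - (1 + 0.0839)^(-5) = 0.331573
Numerator: $33,600.00 * 0.0839 = 2819.04
PMT = 2819.04 / 0.331573 = $8,502.02

$8,502.02


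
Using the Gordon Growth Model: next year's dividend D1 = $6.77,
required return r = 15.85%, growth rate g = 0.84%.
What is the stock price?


Formula: P = D1 / (r - g)
Spread: r - g = 0.1585 - 0.0084 = 0.1501
Substituting: P = $6.77 / 0.1501
P = $45.10

$45.10


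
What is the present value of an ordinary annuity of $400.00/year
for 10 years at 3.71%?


Formula: PV = PMT * (1 - (1+r)^(-n)) / r
Discount factor: (1 + 0.0371)^(-10) = 0.694694
Bracket: 1 - 0.694694 = 0.305306
PV = $400.00 * 0.305306 / 0.0371 = $3,291.71

$3,291.71


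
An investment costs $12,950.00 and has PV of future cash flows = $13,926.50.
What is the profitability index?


Formula: PI = PV(cash flows) / initial investment
Substituting: PI = $13,926.50 / $12,950.00
PI = 1.0754

1.0754


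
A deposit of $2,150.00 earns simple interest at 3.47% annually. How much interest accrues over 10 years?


Formula: I = P * r * t
Substituting: I = $2,150.00 * 0.0347 * 10
Step: I = $2,150.00 * 0.347
I = $746.05

$746.05


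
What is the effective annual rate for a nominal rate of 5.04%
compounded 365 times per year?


Formula: EAR = (1 + r/m)^m - 1
Period rate: r/m = 0.0504 / 365 = 0.000138
Compounding: (1 + 0.000138)^365 = 1.051688
EAR = 1.051688 - 1 = 0.051688

0.051688


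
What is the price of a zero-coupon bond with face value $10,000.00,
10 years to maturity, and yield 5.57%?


Formula: Price = FV / (1 + r)^n
Substituting: Price = $10,000.00 / (1 + 0.0557)^10
Discount factor: (1.0557)^10 = 1.719512
Price = $10,000.00 / 1.719512 = $5,815.60

$5,815.60


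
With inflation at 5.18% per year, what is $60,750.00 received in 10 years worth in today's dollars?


Formula: Real value = nominal / (1 + inflation)^years
Price level: (1 + 0.0518)^10 = 1.657035
Real value = $60,750.00 / 1.657035 = $36,661.87

$36,661.87


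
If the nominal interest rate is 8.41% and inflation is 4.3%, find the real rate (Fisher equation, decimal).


Formula: (1 + r_real) = (1 + r_nom) / (1 + inflation)
Substituting: (1 + r_real) = 1.0841 / 1.043
(1 + r_real) = 1.039406
r_real = 1.039406 - 1 = 0.039406

0.039406


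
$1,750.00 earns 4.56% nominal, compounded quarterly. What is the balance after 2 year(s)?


Formula: FV = P * (1 + r/m)^(m*t)
Period rate: r/m = 0.0456 / 4 = 0.0114
Total periods: m*t = 4 * 2 = 8
Growth factor: (1 + 0.0114)^8 = 1.094923
FV = $1,750.00 * 1.094923 = $1,916.12

$1,916.12


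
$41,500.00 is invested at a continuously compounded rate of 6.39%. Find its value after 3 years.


Formula: FV = P * e^(r*t)
Exponent: r*t = 0.0639 * 3 = 0.1917
e^(0.1917) = 1.211307
FV = $41,500.00 * 1.211307 = $50,269.24

$50,269.24


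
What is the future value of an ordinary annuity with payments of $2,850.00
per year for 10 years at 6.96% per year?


Formula: FV = PMT * ((1+r)^n - 1) / r
Growth factor: (1 + 0.0696)^10 = 1.95981
Numerator: 1.95981 - 1 = 0.95981
FV = $2,850.00 * 0.95981 / 0.0696 = $39,302.56

$39,302.56


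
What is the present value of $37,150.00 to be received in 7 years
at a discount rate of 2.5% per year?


Formula: PV = FV / (1 + r)^n
Substituting: PV = $37,150.00 / (1 + 0.025)^7
Discount factor: (1.025)^7 = 1.188686
PV = $37,150.00 / 1.188686 = $31,253.00

$31,253.00


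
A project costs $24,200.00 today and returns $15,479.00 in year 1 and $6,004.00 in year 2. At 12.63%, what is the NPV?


Formula: NPV = C0 + C1/(1+r) + C2/(1+r)^2
Discount C1: $15,479.00 / (1 + 0.1263) = $13,743.23
Discount C2: $6,004.00 / (1 + 0.1263)^2 = $4,732.96
NPV = -$24,200.00 + $13,743.23 + $4,732.96 = -$5,723.81

-$5,723.81


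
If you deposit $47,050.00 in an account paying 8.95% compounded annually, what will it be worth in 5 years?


Formula: FV = P * (1 + r)^n
Substituting: FV = $47,050.00 * (1 + 0.0895)^5
Growth factor: (1.0895)^5 = 1.535098
FV = $47,050.00 * 1.535098 = $72,226.37

$72,226.37


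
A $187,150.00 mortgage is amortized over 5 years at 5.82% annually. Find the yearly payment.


Formula: PMT = PV * r / (1 - (1+r)^(-n))
Denominator: 1 - (1 + 0.0582)^(-5) = 0.246365
Numerator: $187,150.00 * 0.0582 = 10892.13
PMT = 10892.13 / 0.246365 = $44,211.40

$44,211.40


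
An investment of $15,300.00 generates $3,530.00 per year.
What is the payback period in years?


Formula: Payback = investment / annual cash flow
Substituting: Payback = $15,300.00 / $3,530.00
Payback = 4.3343 years

4.3343 years


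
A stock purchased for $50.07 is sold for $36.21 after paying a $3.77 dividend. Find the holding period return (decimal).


Formula: HPR = (P1 - P0 + D) / P0
Gain: $36.21 - $50.07 + $3.77 = -$10.09
HPR = -$10.09 / $50.07 = -0.2015

-0.2015


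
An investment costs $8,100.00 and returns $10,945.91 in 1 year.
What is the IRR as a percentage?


Formula: IRR = C1/C0 - 1
Substituting: IRR = $10,945.91 / $8,100.00 - 1
Ratio: 1.351347 - 1 = 0.351347
IRR = 35.1347%

35.1347%


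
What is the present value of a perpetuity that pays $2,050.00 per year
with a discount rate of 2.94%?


Formula: PV = C / r
Substituting: PV = $2,050.00 / 0.0294
PV = $69,727.89

$69,727.89


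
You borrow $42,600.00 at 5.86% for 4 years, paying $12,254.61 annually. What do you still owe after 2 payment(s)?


Formula: Balance = PV*(1+r)^k - PMT*((1+r)^k - 1)/r
Growth: (1 + 0.0586)^2 = 1.120634
Accumulated factor: ((1+r)^k - 1)/r = 2.0586
Balance = $42,600.00 * 1.120634 - $12,254.61 * 2.0586
Balance = $22,511.67

$22,511.67


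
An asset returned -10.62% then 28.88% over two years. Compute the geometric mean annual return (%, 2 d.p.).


Formula: Geometric mean = ((1+r1)*(1+r2))^(1/2) - 1
Product: (1 + -0.1062) * (1 + 0.2888) = 0.8938 * 1.2888 = 1.151929
Square root: 1.151929^0.5 = 1.07328
Geometric mean = 1.07328 - 1 = 0.07328
As percentage: 7.33%

7.33%


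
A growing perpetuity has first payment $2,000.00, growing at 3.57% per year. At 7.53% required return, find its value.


Formula: PV = C / (r - g)
Spread: r - g = 0.0753 - 0.0357 = 0.0396
Substituting: PV = $2,000.00 / 0.0396
PV = $50,505.05

$50,505.05


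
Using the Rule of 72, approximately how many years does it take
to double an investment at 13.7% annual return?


Formula: Years ≈ 72 / r
Substituting: Years ≈ 72 / 13.7
Years ≈ 5.3

5.3 years


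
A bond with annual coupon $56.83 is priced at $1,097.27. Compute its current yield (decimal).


Formula: Current yield = annual coupon / price
Substituting: CY = $56.83 / $1,097.27
CY = 0.051792

0.051792


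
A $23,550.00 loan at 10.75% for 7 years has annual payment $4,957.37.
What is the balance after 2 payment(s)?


Formula: Balance = PV*(1+r)^k - PMT*((1+r)^k - 1)/r
Growth: (1 + 0.1075)^2 = 1.226556
Accumulated factor: ((1+r)^k - 1)/r = 2.1075
Balance = $23,550.00 * 1.226556 - $4,957.37 * 2.1075
Balance = $18,437.74

$18,437.74


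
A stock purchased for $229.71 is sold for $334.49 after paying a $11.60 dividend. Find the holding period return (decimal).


Formula: HPR = (P1 - P0 + D) / P0
Gain: $334.49 - $229.71 + $11.60 = $116.38
HPR = $116.38 / $229.71 = 0.5066

0.5066


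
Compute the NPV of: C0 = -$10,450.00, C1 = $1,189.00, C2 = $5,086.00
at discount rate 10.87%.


Formula: NPV = C0 + C1/(1+r) + C2/(1+r)^2
Discount C1: $1,189.00 / (1 + 0.1087) = $1,072.43
Discount C2: $5,086.00 / (1 + 0.1087)^2 = $4,137.60
NPV = -$10,450.00 + $1,072.43 + $4,137.60 = -$5,239.98

-$5,239.98


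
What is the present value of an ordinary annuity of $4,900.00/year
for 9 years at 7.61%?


Formula: PV = PMT * (1 - (1+r)^(-n)) / r
Discount factor: (1 + 0.0761)^(-9) = 0.516805
Bracket: 1 - 0.516805 = 0.483195
PV = $4,900.00 * 0.483195 / 0.0761 = $31,112.45

$31,112.45


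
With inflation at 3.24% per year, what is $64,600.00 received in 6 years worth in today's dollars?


Formula: Real value = nominal / (1 + inflation)^years
Price level: (1 + 0.0324)^6 = 1.210843
Real value = $64,600.00 / 1.210843 = $53,351.24

$53,351.24


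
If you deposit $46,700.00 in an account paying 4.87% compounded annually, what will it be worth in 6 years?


Formula: FV = P * (1 + r)^n
Substituting: FV = $46,700.00 * (1 + 0.0487)^6
Growth factor: (1.0487)^6 = 1.330171
FV = $46,700.00 * 1.330171 = $62,119.00

$62,119.00


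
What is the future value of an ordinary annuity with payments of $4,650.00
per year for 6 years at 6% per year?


Formula: FV = PMT * ((1+r)^n - 1) / r
Growth factor: (1 + 0.06)^6 = 1.418519
Numerator: 1.418519 - 1 = 0.418519
FV = $4,650.00 * 0.418519 / 0.06 = $32,435.23

$32,435.23


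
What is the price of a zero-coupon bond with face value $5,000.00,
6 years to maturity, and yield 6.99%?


Formula: Price = FV / (1 + r)^n
Substituting: Price = $5,000.00 / (1 + 0.0699)^6
Discount factor: (1.0699)^6 = 1.499889
Price = $5,000.00 / 1.499889 = $3,333.58

$3,333.58


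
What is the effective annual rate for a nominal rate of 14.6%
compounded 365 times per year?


Formula: EAR = (1 + r/m)^m - 1
Period rate: r/m = 0.146 / 365 = 0.0004
Compounding: (1 + 0.0004)^365 = 1.157162
EAR = 1.157162 - 1 = 0.157162

0.157162


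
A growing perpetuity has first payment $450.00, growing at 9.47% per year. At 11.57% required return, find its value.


Formula: PV = C / (r - g)
Spread: r - g = 0.1157 - 0.0947 = 0.021
Substituting: PV = $450.00 / 0.021
PV = $21,428.57

$21,428.57


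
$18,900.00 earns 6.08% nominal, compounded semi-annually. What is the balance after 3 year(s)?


Formula: FV = P * (1 + r/m)^(m*t)
Period rate: r/m = 0.0608 / 2 = 0.0304
Total periods: m*t = 2 * 3 = 6
Growth factor: (1 + 0.0304)^6 = 1.196837
FV = $18,900.00 * 1.196837 = $22,620.22

$22,620.22


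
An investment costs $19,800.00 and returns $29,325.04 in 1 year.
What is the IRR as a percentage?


Formula: IRR = C1/C0 - 1
Substituting: IRR = $29,325.04 / $19,800.00 - 1
Ratio: 1.481063 - 1 = 0.481063
IRR = 48.1063%

48.1063%


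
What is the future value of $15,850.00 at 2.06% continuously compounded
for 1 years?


Formula: FV = P * e^(r*t)
Exponent: r*t = 0.0206 * 1 = 0.0206
e^(0.0206) = 1.020814
FV = $15,850.00 * 1.020814 = $16,179.90

$16,179.90


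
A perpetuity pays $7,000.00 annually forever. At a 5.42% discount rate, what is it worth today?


Formula: PV = C / r
Substituting: PV = $7,000.00 / 0.0542
PV = $129,151.29

$129,151.29


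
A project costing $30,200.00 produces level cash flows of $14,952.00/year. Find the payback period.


Formula: Payback = investment / annual cash flow
Substituting: Payback = $30,200.00 / $14,952.00
Payback = 2.0198 years

2.0198 years


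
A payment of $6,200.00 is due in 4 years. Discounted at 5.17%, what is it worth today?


Formula: PV = FV / (1 + r)^n
Substituting: PV = $6,200.00 / (1 + 0.0517)^4
Discount factor: (1.0517)^4 = 1.223397
PV = $6,200.00 / 1.223397 = $5,067.86

$5,067.86


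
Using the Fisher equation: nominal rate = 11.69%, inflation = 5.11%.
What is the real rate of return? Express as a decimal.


Formula: (1 + r_real) = (1 + r_nom) / (1 + inflation)
Substituting: (1 + r_real) = 1.1169 / 1.0511
(1 + r_real) = 1.062601
r_real = 1.062601 - 1 = 0.062601

0.062601


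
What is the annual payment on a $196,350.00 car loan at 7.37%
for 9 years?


Formula: PMT = PV * r / (1 - (1+r)^(-n))
Denominator: 1 - (1 + 0.0737)^(-9) = 0.472705
Numerator: $196,350.00 * 0.0737 = 14470.995
PMT = 14470.995 / 0.472705 = $30,613.14

$30,613.14


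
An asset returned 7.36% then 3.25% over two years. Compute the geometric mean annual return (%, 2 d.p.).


Formula: Geometric mean = ((1+r1)*(1+r2))^(1/2) - 1
Product: (1 + 0.0736) * (1 + 0.0325) = 1.0736 * 1.0325 = 1.108492
Square root: 1.108492^0.5 = 1.052849
Geometric mean = 1.052849 - 1 = 0.052849
As percentage: 5.28%

5.28%


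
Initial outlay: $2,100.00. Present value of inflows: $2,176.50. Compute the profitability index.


Formula: PI = PV(cash flows) / initial investment
Substituting: PI = $2,176.50 / $2,100.00
PI = 1.0364

1.0364


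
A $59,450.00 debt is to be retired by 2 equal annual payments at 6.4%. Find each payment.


Formula: PMT = PV * r / (1 - (1+r)^(-n))
Denominator: 1 - (1 + 0.064)^(-2) = 0.116683
Numerator: $59,450.00 * 0.064 = 3804.8
PMT = 3804.8 / 0.116683 = $32,608.09

$32,608.09


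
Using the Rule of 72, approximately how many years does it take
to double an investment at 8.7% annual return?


Formula: Years ≈ 72 / r
Substituting: Years ≈ 72 / 8.7
Years ≈ 8.3

8.3 years


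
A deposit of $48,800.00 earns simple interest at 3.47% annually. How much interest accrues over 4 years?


Formula: I = P * r * t
Substituting: I = $48,800.00 * 0.0347 * 4
Step: I = $48,800.00 * 0.1388
I = $6,773.44

$6,773.44


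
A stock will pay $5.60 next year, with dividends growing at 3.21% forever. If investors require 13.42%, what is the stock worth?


Formula: P = D1 / (r - g)
Spread: r - g = 0.1342 - 0.0321 = 0.1021
Substituting: P = $5.60 / 0.1021
P = $54.85

$54.85


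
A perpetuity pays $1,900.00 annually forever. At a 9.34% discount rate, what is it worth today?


Formula: PV = C / r
Substituting: PV = $1,900.00 / 0.0934
PV = $20,342.61

$20,342.61


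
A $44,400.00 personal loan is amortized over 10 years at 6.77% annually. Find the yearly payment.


Formula: PMT = PV * r / (1 - (1+r)^(-n))
Denominator: 1 - (1 + 0.0677)^(-10) = 0.480593
Numerator: $44,400.00 * 0.0677 = 3005.88
PMT = 3005.88 / 0.480593 = $6,254.52

$6,254.52


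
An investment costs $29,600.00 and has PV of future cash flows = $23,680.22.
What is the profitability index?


Formula: PI = PV(cash flows) / initial investment
Substituting: PI = $23,680.22 / $29,600.00
PI = 0.8

0.8


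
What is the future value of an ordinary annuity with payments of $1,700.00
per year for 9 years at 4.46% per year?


Formula: FV = PMT * ((1+r)^n - 1) / r
Growth factor: (1 + 0.0446)^9 = 1.480983
Numerator: 1.480983 - 1 = 0.480983
FV = $1,700.00 * 0.480983 / 0.0446 = $18,333.45

$18,333.45


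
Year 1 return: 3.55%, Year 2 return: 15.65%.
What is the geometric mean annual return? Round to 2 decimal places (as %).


Formula: Geometric mean = ((1+r1)*(1+r2))^(1/2) - 1
Product: (1 + 0.0355) * (1 + 0.1565) = 1.0355 * 1.1565 = 1.197556
Square root: 1.197556^0.5 = 1.094329
Geometric mean = 1.094329 - 1 = 0.094329
As percentage: 9.43%

9.43%


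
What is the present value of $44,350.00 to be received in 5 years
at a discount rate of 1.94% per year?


Formula: PV = FV / (1 + r)^n
Substituting: PV = $44,350.00 / (1 + 0.0194)^5
Discount factor: (1.0194)^5 = 1.100837
PV = $44,350.00 / 1.100837 = $40,287.51

$40,287.51


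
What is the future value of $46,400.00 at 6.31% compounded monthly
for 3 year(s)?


Formula: FV = P * (1 + r/m)^(m*t)
Period rate: r/m = 0.0631 / 12 = 0.005258
Total periods: m*t = 12 * 3 = 36
Growth factor: (1 + 0.005258)^36 = 1.207804
FV = $46,400.00 * 1.207804 = $56,042.12

$56,042.12


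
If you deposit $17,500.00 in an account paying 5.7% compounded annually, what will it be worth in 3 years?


Formula: FV = P * (1 + r)^n
Substituting: FV = $17,500.00 * (1 + 0.057)^3
Growth factor: (1.057)^3 = 1.180932
FV = $17,500.00 * 1.180932 = $20,666.31

$20,666.31


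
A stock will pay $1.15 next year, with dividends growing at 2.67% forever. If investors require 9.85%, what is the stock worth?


Formula: P = D1 / (r - g)
Spread: r - g = 0.0985 - 0.0267 = 0.0718
Substituting: P = $1.15 / 0.0718
P = $16.02

$16.02


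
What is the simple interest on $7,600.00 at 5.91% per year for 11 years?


Formula: I = P * r * t
Substituting: I = $7,600.00 * 0.0591 * 11
Step: I = $7,600.00 * 0.6501
I = $4,940.76

$4,940.76


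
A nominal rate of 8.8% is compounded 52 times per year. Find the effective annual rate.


Formula: EAR = (1 + r/m)^m - 1
Period rate: r/m = 0.088 / 52 = 0.001692
Compounding: (1 + 0.001692)^52 = 1.091907
EAR = 1.091907 - 1 = 0.091907

0.091907


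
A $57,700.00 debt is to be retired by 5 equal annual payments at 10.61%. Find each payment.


Formula: PMT = PV * r / (1 - (1+r)^(-n))
Denominator: 1 - (1 + 0.1061)^(-5) = 0.396012
Numerator: $57,700.00 * 0.1061 = 6121.97
PMT = 6121.97 / 0.396012 = $15,459.04

$15,459.04


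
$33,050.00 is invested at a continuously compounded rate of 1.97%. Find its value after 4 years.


Formula: FV = P * e^(r*t)
Exponent: r*t = 0.0197 * 4 = 0.0788
e^(0.0788) = 1.081988
FV = $33,050.00 * 1.081988 = $35,759.70

$35,759.70


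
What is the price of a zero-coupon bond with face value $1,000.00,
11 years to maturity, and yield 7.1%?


Formula: Price = FV / (1 + r)^n
Substituting: Price = $1,000.00 / (1 + 0.071)^11
Discount factor: (1.071)^11 = 2.126592
Price = $1,000.00 / 2.126592 = $470.24

$470.24


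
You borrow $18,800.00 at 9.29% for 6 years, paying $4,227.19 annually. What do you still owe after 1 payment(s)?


Formula: Balance = PV*(1+r)^k - PMT*((1+r)^k - 1)/r
Growth: (1 + 0.0929)^1 = 1.0929
Accumulated factor: ((1+r)^k - 1)/r = 1.0
Balance = $18,800.00 * 1.0929 - $4,227.19 * 1.0
Balance = $16,319.33

$16,319.33


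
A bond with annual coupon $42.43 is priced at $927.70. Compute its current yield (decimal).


Formula: Current yield = annual coupon / price
Substituting: CY = $42.43 / $927.70
CY = 0.045737

0.045737


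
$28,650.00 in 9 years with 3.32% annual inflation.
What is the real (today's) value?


Formula: Real value = nominal / (1 + inflation)^years
Price level: (1 + 0.0332)^9 = 1.341713
Real value = $28,650.00 / 1.341713 = $21,353.30

$21,353.30


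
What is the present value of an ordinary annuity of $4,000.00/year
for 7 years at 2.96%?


Formula: PV = PMT * (1 - (1+r)^(-n)) / r
Discount factor: (1 + 0.0296)^(-7) = 0.815305
Bracket: 1 - 0.815305 = 0.184695
PV = $4,000.00 * 0.184695 / 0.0296 = $24,958.74

$24,958.74


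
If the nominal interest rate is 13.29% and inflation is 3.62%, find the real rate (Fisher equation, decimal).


Formula: (1 + r_real) = (1 + r_nom) / (1 + inflation)
Substituting: (1 + r_real) = 1.1329 / 1.0362
(1 + r_real) = 1.093322
r_real = 1.093322 - 1 = 0.093322

0.093322


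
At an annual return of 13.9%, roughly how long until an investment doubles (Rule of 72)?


Formula: Years ≈ 72 / r
Substituting: Years ≈ 72 / 13.9
Years ≈ 5.2

5.2 years


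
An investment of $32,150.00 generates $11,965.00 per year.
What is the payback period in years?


Formula: Payback = investment / annual cash flow
Substituting: Payback = $32,150.00 / $11,965.00
Payback = 2.687 years

2.687 years


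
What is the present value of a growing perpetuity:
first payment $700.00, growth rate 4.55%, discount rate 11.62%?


Formula: PV = C / (r - g)
Spread: r - g = 0.1162 - 0.0455 = 0.0707
Substituting: PV = $700.00 / 0.0707
PV = $9,900.99

$9,900.99


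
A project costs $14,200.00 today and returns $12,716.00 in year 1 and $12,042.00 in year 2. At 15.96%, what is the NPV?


Formula: NPV = C0 + C1/(1+r) + C2/(1+r)^2
Discount C1: $12,716.00 / (1 + 0.1596) = $10,965.85
Discount C2: $12,042.00 / (1 + 0.1596)^2 = $8,955.34
NPV = -$14,200.00 + $10,965.85 + $8,955.34 = $5,721.19

$5,721.19


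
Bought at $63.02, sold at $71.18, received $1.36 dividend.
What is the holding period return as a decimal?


Formula: HPR = (P1 - P0 + D) / P0
Gain: $71.18 - $63.02 + $1.36 = $9.52
HPR = $9.52 / $63.02 = 0.1511

0.1511


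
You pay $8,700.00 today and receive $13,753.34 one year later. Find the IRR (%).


Formula: IRR = C1/C0 - 1
Substituting: IRR = $13,753.34 / $8,700.00 - 1
Ratio: 1.580844 - 1 = 0.580844
IRR = 58.0844%

58.0844%


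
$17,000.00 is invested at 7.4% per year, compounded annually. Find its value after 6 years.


Formula: FV = P * (1 + r)^n
Substituting: FV = $17,000.00 * (1 + 0.074)^6
Growth factor: (1.074)^6 = 1.534708
FV = $17,000.00 * 1.534708 = $26,090.03

$26,090.03


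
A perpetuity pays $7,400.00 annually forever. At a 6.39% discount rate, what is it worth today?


Formula: PV = C / r
Substituting: PV = $7,400.00 / 0.0639
PV = $115,805.95

$115,805.95


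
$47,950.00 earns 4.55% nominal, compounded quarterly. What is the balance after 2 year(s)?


Formula: FV = P * (1 + r/m)^(m*t)
Period rate: r/m = 0.0455 / 4 = 0.011375
Total periods: m*t = 4 * 2 = 8
Growth factor: (1 + 0.011375)^8 = 1.094707
FV = $47,950.00 * 1.094707 = $52,491.18

$52,491.18


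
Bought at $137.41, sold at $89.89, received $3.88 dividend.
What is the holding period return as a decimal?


Formula: HPR = (P1 - P0 + D) / P0
Gain: $89.89 - $137.41 + $3.88 = -$43.64
HPR = -$43.64 / $137.41 = -0.3176

-0.3176


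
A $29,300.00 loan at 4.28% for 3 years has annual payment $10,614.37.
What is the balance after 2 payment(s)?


Formula: Balance = PV*(1+r)^k - PMT*((1+r)^k - 1)/r
Growth: (1 + 0.0428)^2 = 1.087432
Accumulated factor: ((1+r)^k - 1)/r = 2.0428
Balance = $29,300.00 * 1.087432 - $10,614.37 * 2.0428
Balance = $10,178.72

$10,178.72


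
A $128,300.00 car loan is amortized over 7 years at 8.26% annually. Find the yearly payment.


Formula: PMT = PV * r / (1 - (1+r)^(-n))
Denominator: 1 - (1 + 0.0826)^(-7) = 0.426248
Numerator: $128,300.00 * 0.0826 = 10597.58
PMT = 10597.58 / 0.426248 = $24,862.45

$24,862.45


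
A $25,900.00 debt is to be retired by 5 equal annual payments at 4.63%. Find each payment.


Formula: PMT = PV * r / (1 - (1+r)^(-n))
Denominator: 1 - (1 + 0.0463)^(-5) = 0.202522
Numerator: $25,900.00 * 0.0463 = 1199.17
PMT = 1199.17 / 0.202522 = $5,921.19

$5,921.19


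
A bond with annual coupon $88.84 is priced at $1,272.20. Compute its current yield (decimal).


Formula: Current yield = annual coupon / price
Substituting: CY = $88.84 / $1,272.20
CY = 0.069832

0.069832


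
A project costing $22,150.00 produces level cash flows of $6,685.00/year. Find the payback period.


Formula: Payback = investment / annual cash flow
Substituting: Payback = $22,150.00 / $6,685.00
Payback = 3.3134 years

3.3134 years


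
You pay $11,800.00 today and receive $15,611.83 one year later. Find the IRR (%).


Formula: IRR = C1/C0 - 1
Substituting: IRR = $15,611.83 / $11,800.00 - 1
Ratio: 1.323036 - 1 = 0.323036
IRR = 32.3036%

32.3036%


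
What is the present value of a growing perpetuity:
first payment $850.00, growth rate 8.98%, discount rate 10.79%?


Formula: PV = C / (r - g)
Spread: r - g = 0.1079 - 0.0898 = 0.0181
Substituting: PV = $850.00 / 0.0181
PV = $46,961.33

$46,961.33


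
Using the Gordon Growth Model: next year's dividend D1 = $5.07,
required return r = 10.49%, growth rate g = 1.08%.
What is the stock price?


Formula: P = D1 / (r - g)
Spread: r - g = 0.1049 - 0.0108 = 0.0941
Substituting: P = $5.07 / 0.0941
P = $53.88

$53.88


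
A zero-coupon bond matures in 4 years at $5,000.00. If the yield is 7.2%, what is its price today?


Formula: Price = FV / (1 + r)^n
Substituting: Price = $5,000.00 / (1 + 0.072)^4
Discount factor: (1.072)^4 = 1.320624
Price = $5,000.00 / 1.320624 = $3,786.09

$3,786.09


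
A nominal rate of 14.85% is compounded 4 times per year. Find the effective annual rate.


Formula: EAR = (1 + r/m)^m - 1
Period rate: r/m = 0.1485 / 4 = 0.037125
Compounding: (1 + 0.037125)^4 = 1.156976
EAR = 1.156976 - 1 = 0.156976

0.156976


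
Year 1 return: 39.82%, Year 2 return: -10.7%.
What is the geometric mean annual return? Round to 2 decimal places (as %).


Formula: Geometric mean = ((1+r1)*(1+r2))^(1/2) - 1
Product: (1 + 0.3982) * (1 + -0.107) = 1.3982 * 0.893 = 1.248593
Square root: 1.248593^0.5 = 1.117404
Geometric mean = 1.117404 - 1 = 0.117404
As percentage: 11.74%

11.74%


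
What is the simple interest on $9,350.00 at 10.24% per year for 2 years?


Formula: I = P * r * t
Substituting: I = $9,350.00 * 0.1024 * 2
Step: I = $9,350.00 * 0.2048
I = $1,914.88

$1,914.88


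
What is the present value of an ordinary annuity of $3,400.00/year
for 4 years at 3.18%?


Formula: PV = PMT * (1 - (1+r)^(-n)) / r
Discount factor: (1 + 0.0318)^(-4) = 0.882303
Bracket: 1 - 0.882303 = 0.117697
PV = $3,400.00 * 0.117697 / 0.0318 = $12,583.92

$12,583.92


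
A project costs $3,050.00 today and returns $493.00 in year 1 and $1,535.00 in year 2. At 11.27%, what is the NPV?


Formula: NPV = C0 + C1/(1+r) + C2/(1+r)^2
Discount C1: $493.00 / (1 + 0.1127) = $443.07
Discount C2: $1,535.00 / (1 + 0.1127)^2 = $1,239.80
NPV = -$3,050.00 + $443.07 + $1,239.80 = -$1,367.13

-$1,367.13


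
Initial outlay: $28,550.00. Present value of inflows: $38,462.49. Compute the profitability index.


Formula: PI = PV(cash flows) / initial investment
Substituting: PI = $38,462.49 / $28,550.00
PI = 1.3472

1.3472


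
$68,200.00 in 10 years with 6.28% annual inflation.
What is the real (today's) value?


Formula: Real value = nominal / (1 + inflation)^years
Price level: (1 + 0.0628)^10 = 1.838719
Real value = $68,200.00 / 1.838719 = $37,091.03

$37,091.03


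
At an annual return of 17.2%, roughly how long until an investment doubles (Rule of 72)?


Formula: Years ≈ 72 / r
Substituting: Years ≈ 72 / 17.2
Years ≈ 4.2

4.2 years


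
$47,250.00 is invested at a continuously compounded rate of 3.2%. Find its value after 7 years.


Formula: FV = P * e^(r*t)
Exponent: r*t = 0.032 * 7 = 0.224
e^(0.224) = 1.251071
FV = $47,250.00 * 1.251071 = $59,113.11

$59,113.11


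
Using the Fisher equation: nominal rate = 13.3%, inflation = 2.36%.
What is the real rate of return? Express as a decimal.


Formula: (1 + r_real) = (1 + r_nom) / (1 + inflation)
Substituting: (1 + r_real) = 1.133 / 1.0236
(1 + r_real) = 1.106878
r_real = 1.106878 - 1 = 0.106878

0.106878


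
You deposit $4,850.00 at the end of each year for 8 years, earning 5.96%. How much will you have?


Formula: FV = PMT * ((1+r)^n - 1) / r
Growth factor: (1 + 0.0596)^8 = 1.589043
Numerator: 1.589043 - 1 = 0.589043
FV = $4,850.00 * 0.589043 / 0.0596 = $47,933.85

$47,933.85


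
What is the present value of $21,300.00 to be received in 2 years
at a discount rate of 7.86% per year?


Formula: PV = FV / (1 + r)^n
Substituting: PV = $21,300.00 / (1 + 0.0786)^2
Discount factor: (1.0786)^2 = 1.163378
PV = $21,300.00 / 1.163378 = $18,308.75

$18,308.75


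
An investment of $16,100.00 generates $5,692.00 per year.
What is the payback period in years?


Formula: Payback = investment / annual cash flow
Substituting: Payback = $16,100.00 / $5,692.00
Payback = 2.8285 years

2.8285 years


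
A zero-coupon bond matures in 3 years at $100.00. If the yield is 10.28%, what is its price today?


Formula: Price = FV / (1 + r)^n
Substituting: Price = $100.00 / (1 + 0.1028)^3
Discount factor: (1.1028)^3 = 1.34119
Price = $100.00 / 1.34119 = $74.56

$74.56


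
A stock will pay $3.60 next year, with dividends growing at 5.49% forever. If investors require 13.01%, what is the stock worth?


Formula: P = D1 / (r - g)
Spread: r - g = 0.1301 - 0.0549 = 0.0752
Substituting: P = $3.60 / 0.0752
P = $47.87

$47.87


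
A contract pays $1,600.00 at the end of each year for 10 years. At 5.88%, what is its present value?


Formula: PV = PMT * (1 - (1+r)^(-n)) / r
Discount factor: (1 + 0.0588)^(-10) = 0.564756
Bracket: 1 - 0.564756 = 0.435244
PV = $1,600.00 * 0.435244 / 0.0588 = $11,843.38

$11,843.38


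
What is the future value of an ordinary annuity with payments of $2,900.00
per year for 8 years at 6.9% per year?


Formula: FV = PMT * ((1+r)^n - 1) / r
Growth factor: (1 + 0.069)^8 = 1.705382
Numerator: 1.705382 - 1 = 0.705382
FV = $2,900.00 * 0.705382 / 0.069 = $29,646.48

$29,646.48


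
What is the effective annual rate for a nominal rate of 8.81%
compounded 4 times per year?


Formula: EAR = (1 + r/m)^m - 1
Period rate: r/m = 0.0881 / 4 = 0.022025
Compounding: (1 + 0.022025)^4 = 1.091054
EAR = 1.091054 - 1 = 0.091054

0.091054


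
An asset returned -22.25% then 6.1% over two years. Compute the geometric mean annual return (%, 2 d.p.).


Formula: Geometric mean = ((1+r1)*(1+r2))^(1/2) - 1
Product: (1 + -0.2225) * (1 + 0.061) = 0.7775 * 1.061 = 0.824928
Square root: 0.824928^0.5 = 0.908255
Geometric mean = 0.908255 - 1 = -0.091745
As percentage: -9.17%

-9.17%


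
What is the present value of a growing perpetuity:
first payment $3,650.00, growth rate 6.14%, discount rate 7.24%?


Formula: PV = C / (r - g)
Spread: r - g = 0.0724 - 0.0614 = 0.011
Substituting: PV = $3,650.00 / 0.011
PV = $331,818.18

$331,818.18


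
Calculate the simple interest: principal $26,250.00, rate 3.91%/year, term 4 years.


Formula: I = P * r * t
Substituting: I = $26,250.00 * 0.0391 * 4
Step: I = $26,250.00 * 0.1564
I = $4,105.50

$4,105.50


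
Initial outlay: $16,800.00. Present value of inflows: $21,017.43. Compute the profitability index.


Formula: PI = PV(cash flows) / initial investment
Substituting: PI = $21,017.43 / $16,800.00
PI = 1.251

1.251


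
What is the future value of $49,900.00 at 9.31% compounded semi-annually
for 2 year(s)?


Formula: FV = P * (1 + r/m)^(m*t)
Period rate: r/m = 0.0931 / 2 = 0.04655
Total periods: m*t = 2 * 2 = 4
Growth factor: (1 + 0.04655)^4 = 1.19961
FV = $49,900.00 * 1.19961 = $59,860.52

$59,860.52


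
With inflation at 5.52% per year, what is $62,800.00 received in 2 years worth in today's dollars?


Formula: Real value = nominal / (1 + inflation)^years
Price level: (1 + 0.0552)^2 = 1.113447
Real value = $62,800.00 / 1.113447 = $56,401.43

$56,401.43


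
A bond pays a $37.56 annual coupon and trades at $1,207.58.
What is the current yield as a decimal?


Formula: Current yield = annual coupon / price
Substituting: CY = $37.56 / $1,207.58
CY = 0.031104

0.031104


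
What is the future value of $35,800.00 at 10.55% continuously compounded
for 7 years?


Formula: FV = P * e^(r*t)
Exponent: r*t = 0.1055 * 7 = 0.7385
e^(0.7385) = 2.092794
FV = $35,800.00 * 2.092794 = $74,922.02

$74,922.02


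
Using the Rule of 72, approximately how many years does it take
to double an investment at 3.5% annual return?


Formula: Years ≈ 72 / r
Substituting: Years ≈ 72 / 3.5
Years ≈ 20.6

20.6 years


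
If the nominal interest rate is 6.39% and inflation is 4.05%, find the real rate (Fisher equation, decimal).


Formula: (1 + r_real) = (1 + r_nom) / (1 + inflation)
Substituting: (1 + r_real) = 1.0639 / 1.0405
(1 + r_real) = 1.022489
r_real = 1.022489 - 1 = 0.022489

0.022489


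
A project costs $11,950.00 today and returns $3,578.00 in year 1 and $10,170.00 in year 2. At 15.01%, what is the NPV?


Formula: NPV = C0 + C1/(1+r) + C2/(1+r)^2
Discount C1: $3,578.00 / (1 + 0.1501) = $3,111.03
Discount C2: $10,170.00 / (1 + 0.1501)^2 = $7,688.64
NPV = -$11,950.00 + $3,111.03 + $7,688.64 = -$1,150.32

-$1,150.32


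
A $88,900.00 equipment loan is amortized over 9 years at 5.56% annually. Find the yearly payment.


Formula: PMT = PV * r / (1 - (1+r)^(-n))
Denominator: 1 - (1 + 0.0556)^(-9) = 0.385523
Numerator: $88,900.00 * 0.0556 = 4942.84
PMT = 4942.84 / 0.385523 = $12,821.13

$12,821.13


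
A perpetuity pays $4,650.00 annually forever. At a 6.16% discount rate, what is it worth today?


Formula: PV = C / r
Substituting: PV = $4,650.00 / 0.0616
PV = $75,487.01

$75,487.01


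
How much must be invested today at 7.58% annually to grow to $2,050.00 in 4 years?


Formula: PV = FV / (1 + r)^n
Substituting: PV = $2,050.00 / (1 + 0.0758)^4
Discount factor: (1.0758)^4 = 1.339449
PV = $2,050.00 / 1.339449 = $1,530.48

$1,530.48


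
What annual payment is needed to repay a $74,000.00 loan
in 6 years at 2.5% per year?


Formula: PMT = PV * r / (1 - (1+r)^(-n))
Denominator: 1 - (1 + 0.025)^(-6) = 0.137703
Numerator: $74,000.00 * 0.025 = 1850.0
PMT = 1850.0 / 0.137703 = $13,434.70

$13,434.70


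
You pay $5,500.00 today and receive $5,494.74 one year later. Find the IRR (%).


Formula: IRR = C1/C0 - 1
Substituting: IRR = $5,494.74 / $5,500.00 - 1
Ratio: 0.999044 - 1 = -0.000956
IRR = -0.0956%

-0.0956%


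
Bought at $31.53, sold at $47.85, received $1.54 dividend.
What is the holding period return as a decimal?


Formula: HPR = (P1 - P0 + D) / P0
Gain: $47.85 - $31.53 + $1.54 = $17.86
HPR = $17.86 / $31.53 = 0.5664

0.5664


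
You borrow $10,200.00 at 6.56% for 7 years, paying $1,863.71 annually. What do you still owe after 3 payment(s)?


Formula: Balance = PV*(1+r)^k - PMT*((1+r)^k - 1)/r
Growth: (1 + 0.0656)^3 = 1.209992
Accumulated factor: ((1+r)^k - 1)/r = 3.201103
Balance = $10,200.00 * 1.209992 - $1,863.71 * 3.201103
Balance = $6,375.99

$6,375.99


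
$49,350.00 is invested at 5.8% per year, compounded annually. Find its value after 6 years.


Formula: FV = P * (1 + r)^n
Substituting: FV = $49,350.00 * (1 + 0.058)^6
Growth factor: (1.058)^6 = 1.402536
FV = $49,350.00 * 1.402536 = $69,215.15

$69,215.15


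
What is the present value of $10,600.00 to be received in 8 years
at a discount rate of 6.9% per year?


Formula: PV = FV / (1 + r)^n
Substituting: PV = $10,600.00 / (1 + 0.069)^8
Discount factor: (1.069)^8 = 1.705382
PV = $10,600.00 / 1.705382 = $6,215.62

$6,215.62
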